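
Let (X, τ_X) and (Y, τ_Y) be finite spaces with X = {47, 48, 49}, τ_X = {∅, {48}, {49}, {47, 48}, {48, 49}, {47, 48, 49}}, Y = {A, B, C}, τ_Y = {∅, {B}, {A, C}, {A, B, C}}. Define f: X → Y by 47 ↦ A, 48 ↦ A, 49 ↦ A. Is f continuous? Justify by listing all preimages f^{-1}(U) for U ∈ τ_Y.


f IS continuous.

Compute f^{-1}(U) for each U ∈ τ_Y:
  U = ∅: f^{-1}(U) = ∅ ∈ τ_X ✓.
  U = {B}: f^{-1}(U) = ∅ ∈ τ_X ✓.
  U = {A, C}: f^{-1}(U) = {47, 48, 49} ∈ τ_X ✓.
  U = {A, B, C}: f^{-1}(U) = {47, 48, 49} ∈ τ_X ✓.
Every preimage lies in τ_X, so f IS continuous.


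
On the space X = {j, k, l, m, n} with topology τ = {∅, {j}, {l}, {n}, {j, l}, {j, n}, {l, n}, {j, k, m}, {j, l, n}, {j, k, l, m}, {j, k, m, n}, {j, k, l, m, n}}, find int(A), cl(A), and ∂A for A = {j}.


int(A) = {j}, cl(A) = {j, k, m}, ∂A = {k, m}.

Closed sets in (X, τ) are complements of opens:
  closed(X, τ) = {∅, {l}, {n}, {k, m}, {l, n}, {j, k, m}, {k, l, m}, {k, m, n}, {j, k, l, m}, {j, k, m, n}, {k, l, m, n}, {j, k, l, m, n}}.
int(A) = ⋃ {U ∈ τ : U ⊆ A}. Opens contained in A: ∅, {j}.
Taking the union of these: int(A) = {j}.
cl(A) = ⋂ {C closed : A ⊆ C}. Closed sets containing A: {j, k, m}, {j, k, l, m}, {j, k, m, n}, {j, k, l, m, n}.
Intersecting these: cl(A) = {j, k, m}.
∂A = cl(A) ∖ int(A) = {j, k, m} ∖ {j} = {k, m}.


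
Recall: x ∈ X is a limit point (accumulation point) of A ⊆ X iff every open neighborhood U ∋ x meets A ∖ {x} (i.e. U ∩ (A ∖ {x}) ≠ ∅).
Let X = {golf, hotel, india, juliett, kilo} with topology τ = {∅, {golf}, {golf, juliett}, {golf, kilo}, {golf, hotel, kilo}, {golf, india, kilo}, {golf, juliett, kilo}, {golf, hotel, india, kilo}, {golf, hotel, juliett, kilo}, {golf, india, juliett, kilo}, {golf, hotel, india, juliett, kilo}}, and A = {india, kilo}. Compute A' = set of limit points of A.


A' = {hotel, india}

For each x ∈ X, list the open sets U ∈ τ with x ∈ U, then check whether U ∩ (A ∖ {x}) ≠ ∅ for every such U.
  x = golf: open {golf} ∋ x has {golf} ∩ (A ∖ {golf}) = ∅, so x is NOT a limit point.
  x = hotel: opens ∋ x are {golf, hotel, kilo}, {golf, hotel, india, kilo}, {golf, hotel, juliett, kilo}, {golf, hotel, india, juliett, kilo}; each meets A ∖ {hotel}, so x IS a limit point.
  x = india: opens ∋ x are {golf, india, kilo}, {golf, hotel, india, kilo}, {golf, india, juliett, kilo}, {golf, hotel, india, juliett, kilo}; each meets A ∖ {india}, so x IS a limit point.
  x = juliett: open {golf, juliett} ∋ x has {golf, juliett} ∩ (A ∖ {juliett}) = ∅, so x is NOT a limit point.
  x = kilo: open {golf, kilo} ∋ x has {golf, kilo} ∩ (A ∖ {kilo}) = ∅, so x is NOT a limit point.
Collecting: A' = {hotel, india}.


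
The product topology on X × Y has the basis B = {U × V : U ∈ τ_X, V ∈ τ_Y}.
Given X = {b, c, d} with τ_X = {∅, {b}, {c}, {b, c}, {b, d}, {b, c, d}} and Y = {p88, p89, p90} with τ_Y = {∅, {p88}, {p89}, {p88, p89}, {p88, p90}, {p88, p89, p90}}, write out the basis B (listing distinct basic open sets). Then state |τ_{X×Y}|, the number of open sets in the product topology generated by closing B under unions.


Basis B = {∅ × ∅, {b} × {p88}, {b} × {p89}, {c} × {p88}, {c} × {p89}, {b} × {p88, p89}, {b} × {p88, p90}, {b, c} × {p88}, {b, d} × {p88}, {b, c} × {p89}, {b, d} × {p89}, {c} × {p88, p89}, {c} × {p88, p90}, {b} × {p88, p89, p90}, {b, c, d} × {p88}, {b, c, d} × {p89}, {c} × {p88, p89, p90}, {b, c} × {p88, p89}, {b, d} × {p88, p89}, {b, c} × {p88, p90}, {b, d} × {p88, p90}, {b, c} × {p88, p89, p90}, {b, d} × {p88, p89, p90}, {b, c, d} × {p88, p89}, {b, c, d} × {p88, p90}, {b, c, d} × {p88, p89, p90}}; |τ_{X×Y}| = 108.

Enumerate products U × V with U ∈ τ_X, V ∈ τ_Y (deduplicated):
  ∅ × ∅ = {} (∅)
  {b} × {p88} = {(b,p88)}
  {b} × {p89} = {(b,p89)}
  {c} × {p88} = {(c,p88)}
  {c} × {p89} = {(c,p89)}
  {b} × {p88, p89} = {(b,p88), (b,p89)}
  {b} × {p88, p90} = {(b,p88), (b,p90)}
  {b, c} × {p88} = {(b,p88), (c,p88)}
  {b, d} × {p88} = {(b,p88), (d,p88)}
  {b, c} × {p89} = {(b,p89), (c,p89)}
  {b, d} × {p89} = {(b,p89), (d,p89)}
  {c} × {p88, p89} = {(c,p88), (c,p89)}
  {c} × {p88, p90} = {(c,p88), (c,p90)}
  {b} × {p88, p89, p90} = {(b,p88), (b,p89), (b,p90)}
  {b, c, d} × {p88} = {(b,p88), (c,p88), (d,p88)}
  {b, c, d} × {p89} = {(b,p89), (c,p89), (d,p89)}
  {c} × {p88, p89, p90} = {(c,p88), (c,p89), (c,p90)}
  {b, c} × {p88, p89} = {(b,p88), (b,p89), (c,p88), (c,p89)}
  {b, d} × {p88, p89} = {(b,p88), (b,p89), (d,p88), (d,p89)}
  {b, c} × {p88, p90} = {(b,p88), (b,p90), (c,p88), (c,p90)}
  {b, d} × {p88, p90} = {(b,p88), (b,p90), (d,p88), (d,p90)}
  {b, c} × {p88, p89, p90} = {(b,p88), (b,p89), (b,p90), (c,p88), (c,p89), (c,p90)}
  {b, d} × {p88, p89, p90} = {(b,p88), (b,p89), (b,p90), (d,p88), (d,p89), (d,p90)}
  {b, c, d} × {p88, p89} = {(b,p88), (b,p89), (c,p88), (c,p89), (d,p88), (d,p89)}
  {b, c, d} × {p88, p90} = {(b,p88), (b,p90), (c,p88), (c,p90), (d,p88), (d,p90)}
  {b, c, d} × {p88, p89, p90} = {(b,p88), (b,p89), (b,p90), (c,p88), (c,p89), (c,p90), (d,p88), (d,p89), (d,p90)}
These 26 distinct sets form the basis B.
Close under arbitrary unions to get τ_{X×Y}; counting gives |τ_{X×Y}| = 108.


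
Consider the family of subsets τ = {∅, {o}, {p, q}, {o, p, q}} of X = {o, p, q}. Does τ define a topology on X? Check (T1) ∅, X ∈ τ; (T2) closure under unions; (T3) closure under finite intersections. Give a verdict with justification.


τ IS a topology on X.

Axiom (T1): ∅ ∈ τ? Yes; X ∈ τ? Yes.
Axiom (T2/T3): check pairwise unions and intersections of members of τ.
All pairwise intersections and unions checked — each lies in τ. Therefore τ satisfies (T1), (T2), (T3): it IS a topology on X.


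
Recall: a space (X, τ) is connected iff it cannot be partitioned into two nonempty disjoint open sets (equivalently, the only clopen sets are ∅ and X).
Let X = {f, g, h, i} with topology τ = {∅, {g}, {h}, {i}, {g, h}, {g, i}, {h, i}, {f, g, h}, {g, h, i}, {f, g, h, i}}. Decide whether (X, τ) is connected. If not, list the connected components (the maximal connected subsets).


(X, τ) is disconnected; components = [{i}, {f, g, h}].

Find clopen sets (U ∈ τ with X ∖ U ∈ τ):
  U = ∅, X ∖ U = {f, g, h, i} — both open, so U is clopen.
  U = {i}, X ∖ U = {f, g, h} — both open, so U is clopen.
  U = {f, g, h}, X ∖ U = {i} — both open, so U is clopen.
  U = {f, g, h, i}, X ∖ U = ∅ — both open, so U is clopen.
Nontrivial clopen(s) exist: e.g. {i}. So (X, τ) is disconnected.
Compute connected components by grouping points that agree on all clopens:
  component: {i}
  component: {f, g, h}


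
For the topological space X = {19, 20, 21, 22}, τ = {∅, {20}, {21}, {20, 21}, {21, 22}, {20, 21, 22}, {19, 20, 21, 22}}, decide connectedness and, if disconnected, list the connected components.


(X, τ) is connected.

Find clopen sets (U ∈ τ with X ∖ U ∈ τ):
  U = ∅, X ∖ U = {19, 20, 21, 22} — both open, so U is clopen.
  U = {19, 20, 21, 22}, X ∖ U = ∅ — both open, so U is clopen.
Only trivial clopens (∅ and X) exist, so (X, τ) is connected.
Compute connected components by grouping points that agree on all clopens:
  component: {19, 20, 21, 22}


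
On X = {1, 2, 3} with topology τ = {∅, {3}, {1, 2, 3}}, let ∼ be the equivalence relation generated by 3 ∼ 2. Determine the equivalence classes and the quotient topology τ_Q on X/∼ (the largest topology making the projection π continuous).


X/∼ = {[1], [2=3]}; |τ_Q| = 2.

Equivalence classes: [1], [2=3].
Quotient map π: X → X/∼ sends 1 ↦ [1], 2 ↦ [2=3], 3 ↦ [2=3].
For each subset V ⊆ X/∼, compute π^{-1}(V) ⊆ X and check whether π^{-1}(V) ∈ τ. V is open in τ_Q iff π^{-1}(V) ∈ τ.
  V = {}: π^{-1}(V) = ∅ ∈ τ ✓.
  V = {[1]}: π^{-1}(V) = {1} ∉ τ ✗.
  V = {[2=3]}: π^{-1}(V) = {2, 3} ∉ τ ✗.
  V = {[1], [2=3]}: π^{-1}(V) = {1, 2, 3} ∈ τ ✓.
Open sets in the quotient: τ_Q = {{}, {[1], [2=3]}} (2 elements).


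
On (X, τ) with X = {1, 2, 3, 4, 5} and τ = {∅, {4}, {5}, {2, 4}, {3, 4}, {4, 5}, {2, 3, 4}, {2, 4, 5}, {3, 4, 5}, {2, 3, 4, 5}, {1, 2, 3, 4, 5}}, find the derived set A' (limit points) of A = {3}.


A' = {1}

For each x ∈ X, list the open sets U ∈ τ with x ∈ U, then check whether U ∩ (A ∖ {x}) ≠ ∅ for every such U.
  x = 1: opens ∋ x are {1, 2, 3, 4, 5}; each meets A ∖ {1}, so x IS a limit point.
  x = 2: open {2, 4} ∋ x has {2, 4} ∩ (A ∖ {2}) = ∅, so x is NOT a limit point.
  x = 3: open {3, 4} ∋ x has {3, 4} ∩ (A ∖ {3}) = ∅, so x is NOT a limit point.
  x = 4: open {4} ∋ x has {4} ∩ (A ∖ {4}) = ∅, so x is NOT a limit point.
  x = 5: open {5} ∋ x has {5} ∩ (A ∖ {5}) = ∅, so x is NOT a limit point.
Collecting: A' = {1}.


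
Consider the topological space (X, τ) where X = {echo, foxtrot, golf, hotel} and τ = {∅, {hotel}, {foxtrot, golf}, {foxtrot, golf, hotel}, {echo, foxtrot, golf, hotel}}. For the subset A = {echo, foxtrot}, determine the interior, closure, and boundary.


int(A) = ∅, cl(A) = {echo, foxtrot, golf}, ∂A = {echo, foxtrot, golf}.

Closed sets in (X, τ) are complements of opens:
  closed(X, τ) = {∅, {echo}, {echo, hotel}, {echo, foxtrot, golf}, {echo, foxtrot, golf, hotel}}.
int(A) = ⋃ {U ∈ τ : U ⊆ A}. Opens contained in A: ∅.
Taking the union of these: int(A) = ∅.
cl(A) = ⋂ {C closed : A ⊆ C}. Closed sets containing A: {echo, foxtrot, golf}, {echo, foxtrot, golf, hotel}.
Intersecting these: cl(A) = {echo, foxtrot, golf}.
∂A = cl(A) ∖ int(A) = {echo, foxtrot, golf} ∖ ∅ = {echo, foxtrot, golf}.


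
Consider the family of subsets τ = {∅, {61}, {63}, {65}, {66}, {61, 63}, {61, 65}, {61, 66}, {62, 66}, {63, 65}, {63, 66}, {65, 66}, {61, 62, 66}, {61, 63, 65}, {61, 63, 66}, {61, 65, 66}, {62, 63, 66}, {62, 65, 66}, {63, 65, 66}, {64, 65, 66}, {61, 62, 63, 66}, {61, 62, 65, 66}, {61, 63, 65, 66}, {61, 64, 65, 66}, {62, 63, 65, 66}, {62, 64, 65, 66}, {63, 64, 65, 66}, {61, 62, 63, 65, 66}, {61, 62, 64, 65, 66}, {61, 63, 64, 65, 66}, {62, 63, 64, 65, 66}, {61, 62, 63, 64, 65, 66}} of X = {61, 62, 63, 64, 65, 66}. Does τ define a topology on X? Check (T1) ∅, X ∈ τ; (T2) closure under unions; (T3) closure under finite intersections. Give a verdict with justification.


τ IS a topology on X.

Axiom (T1): ∅ ∈ τ? Yes; X ∈ τ? Yes.
Axiom (T2/T3): check pairwise unions and intersections of members of τ.
All pairwise intersections and unions checked — each lies in τ. Therefore τ satisfies (T1), (T2), (T3): it IS a topology on X.


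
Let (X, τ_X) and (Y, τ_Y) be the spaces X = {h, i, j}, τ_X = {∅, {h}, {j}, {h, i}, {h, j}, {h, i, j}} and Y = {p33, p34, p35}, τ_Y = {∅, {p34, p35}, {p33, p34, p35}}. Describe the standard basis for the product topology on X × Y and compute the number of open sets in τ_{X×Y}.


Basis B = {∅ × ∅, {h} × {p34, p35}, {j} × {p34, p35}, {h} × {p33, p34, p35}, {j} × {p33, p34, p35}, {h, i} × {p34, p35}, {h, j} × {p34, p35}, {h, i} × {p33, p34, p35}, {h, j} × {p33, p34, p35}, {h, i, j} × {p34, p35}, {h, i, j} × {p33, p34, p35}}; |τ_{X×Y}| = 18.

Enumerate products U × V with U ∈ τ_X, V ∈ τ_Y (deduplicated):
  ∅ × ∅ = {} (∅)
  {h} × {p34, p35} = {(h,p34), (h,p35)}
  {j} × {p34, p35} = {(j,p34), (j,p35)}
  {h} × {p33, p34, p35} = {(h,p33), (h,p34), (h,p35)}
  {j} × {p33, p34, p35} = {(j,p33), (j,p34), (j,p35)}
  {h, i} × {p34, p35} = {(h,p34), (h,p35), (i,p34), (i,p35)}
  {h, j} × {p34, p35} = {(h,p34), (h,p35), (j,p34), (j,p35)}
  {h, i} × {p33, p34, p35} = {(h,p33), (h,p34), (h,p35), (i,p33), (i,p34), (i,p35)}
  {h, j} × {p33, p34, p35} = {(h,p33), (h,p34), (h,p35), (j,p33), (j,p34), (j,p35)}
  {h, i, j} × {p34, p35} = {(h,p34), (h,p35), (i,p34), (i,p35), (j,p34), (j,p35)}
  {h, i, j} × {p33, p34, p35} = {(h,p33), (h,p34), (h,p35), (i,p33), (i,p34), (i,p35), (j,p33), (j,p34), (j,p35)}
These 11 distinct sets form the basis B.
Close under arbitrary unions to get τ_{X×Y}; counting gives |τ_{X×Y}| = 18.


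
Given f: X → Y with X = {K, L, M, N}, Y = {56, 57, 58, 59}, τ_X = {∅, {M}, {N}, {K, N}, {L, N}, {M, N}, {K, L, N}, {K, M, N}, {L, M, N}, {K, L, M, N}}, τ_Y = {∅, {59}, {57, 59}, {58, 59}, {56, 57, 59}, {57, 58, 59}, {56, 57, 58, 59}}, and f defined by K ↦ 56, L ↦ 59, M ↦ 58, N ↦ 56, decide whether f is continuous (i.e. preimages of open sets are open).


f is NOT continuous.

Compute f^{-1}(U) for each U ∈ τ_Y:
  U = ∅: f^{-1}(U) = ∅ ∈ τ_X ✓.
  U = {59}: f^{-1}(U) = {L} ∉ τ_X ✗.
  U = {57, 59}: f^{-1}(U) = {L} ∉ τ_X ✗.
  U = {58, 59}: f^{-1}(U) = {L, M} ∉ τ_X ✗.
  U = {56, 57, 59}: f^{-1}(U) = {K, L, N} ∈ τ_X ✓.
  U = {57, 58, 59}: f^{-1}(U) = {L, M} ∉ τ_X ✗.
  U = {56, 57, 58, 59}: f^{-1}(U) = {K, L, M, N} ∈ τ_X ✓.
Found U = {59} with f^{-1}(U) = {L} not in τ_X. Therefore f is NOT continuous.


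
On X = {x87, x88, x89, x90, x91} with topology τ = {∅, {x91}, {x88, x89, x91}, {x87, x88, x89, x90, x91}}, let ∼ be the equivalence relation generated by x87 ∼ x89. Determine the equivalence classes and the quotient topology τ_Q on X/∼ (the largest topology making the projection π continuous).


X/∼ = {[x87=x89], [x88], [x90], [x91]}; |τ_Q| = 3.

Equivalence classes: [x87=x89], [x88], [x90], [x91].
Quotient map π: X → X/∼ sends x87 ↦ [x87=x89], x88 ↦ [x88], x89 ↦ [x87=x89], x90 ↦ [x90], x91 ↦ [x91].
For each subset V ⊆ X/∼, compute π^{-1}(V) ⊆ X and check whether π^{-1}(V) ∈ τ. V is open in τ_Q iff π^{-1}(V) ∈ τ.
  V = {}: π^{-1}(V) = ∅ ∈ τ ✓.
  V = {[x87=x89]}: π^{-1}(V) = {x87, x89} ∉ τ ✗.
  V = {[x88]}: π^{-1}(V) = {x88} ∉ τ ✗.
  V = {[x87=x89], [x88]}: π^{-1}(V) = {x87, x88, x89} ∉ τ ✗.
  V = {[x90]}: π^{-1}(V) = {x90} ∉ τ ✗.
  V = {[x87=x89], [x90]}: π^{-1}(V) = {x87, x89, x90} ∉ τ ✗.
  V = {[x88], [x90]}: π^{-1}(V) = {x88, x90} ∉ τ ✗.
  V = {[x87=x89], [x88], [x90]}: π^{-1}(V) = {x87, x88, x89, x90} ∉ τ ✗.
  V = {[x91]}: π^{-1}(V) = {x91} ∈ τ ✓.
  V = {[x87=x89], [x91]}: π^{-1}(V) = {x87, x89, x91} ∉ τ ✗.
  V = {[x88], [x91]}: π^{-1}(V) = {x88, x91} ∉ τ ✗.
  V = {[x87=x89], [x88], [x91]}: π^{-1}(V) = {x87, x88, x89, x91} ∉ τ ✗.
  V = {[x90], [x91]}: π^{-1}(V) = {x90, x91} ∉ τ ✗.
  V = {[x87=x89], [x90], [x91]}: π^{-1}(V) = {x87, x89, x90, x91} ∉ τ ✗.
  V = {[x88], [x90], [x91]}: π^{-1}(V) = {x88, x90, x91} ∉ τ ✗.
  V = {[x87=x89], [x88], [x90], [x91]}: π^{-1}(V) = {x87, x88, x89, x90, x91} ∈ τ ✓.
Open sets in the quotient: τ_Q = {{}, {[x91]}, {[x87=x89], [x88], [x90], [x91]}} (3 elements).


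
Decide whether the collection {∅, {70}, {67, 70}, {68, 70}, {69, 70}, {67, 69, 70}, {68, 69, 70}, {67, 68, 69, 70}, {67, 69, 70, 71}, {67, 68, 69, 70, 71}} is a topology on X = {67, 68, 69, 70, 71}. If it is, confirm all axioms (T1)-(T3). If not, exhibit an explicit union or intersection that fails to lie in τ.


τ is NOT a topology on X.

Axiom (T1): ∅ ∈ τ? Yes; X ∈ τ? Yes.
Axiom (T2/T3): check pairwise unions and intersections of members of τ.
Counterexample for (T2): {67, 70} ∪ {68, 70} = {67, 68, 70} ∉ τ. Therefore τ is NOT a topology.


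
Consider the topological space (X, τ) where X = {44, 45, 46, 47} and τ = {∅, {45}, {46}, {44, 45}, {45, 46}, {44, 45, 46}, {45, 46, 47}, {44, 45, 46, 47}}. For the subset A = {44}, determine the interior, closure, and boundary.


int(A) = ∅, cl(A) = {44}, ∂A = {44}.

Closed sets in (X, τ) are complements of opens:
  closed(X, τ) = {∅, {44}, {47}, {44, 47}, {46, 47}, {44, 45, 47}, {44, 46, 47}, {44, 45, 46, 47}}.
int(A) = ⋃ {U ∈ τ : U ⊆ A}. Opens contained in A: ∅.
Taking the union of these: int(A) = ∅.
cl(A) = ⋂ {C closed : A ⊆ C}. Closed sets containing A: {44}, {44, 47}, {44, 45, 47}, {44, 46, 47}, {44, 45, 46, 47}.
Intersecting these: cl(A) = {44}.
∂A = cl(A) ∖ int(A) = {44} ∖ ∅ = {44}.


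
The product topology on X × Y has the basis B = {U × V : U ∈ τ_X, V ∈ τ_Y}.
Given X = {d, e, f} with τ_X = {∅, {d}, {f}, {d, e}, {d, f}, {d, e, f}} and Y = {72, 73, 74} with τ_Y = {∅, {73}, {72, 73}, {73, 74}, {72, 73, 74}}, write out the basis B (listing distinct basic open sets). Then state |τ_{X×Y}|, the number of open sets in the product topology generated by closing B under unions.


Basis B = {∅ × ∅, {d} × {73}, {f} × {73}, {d} × {72, 73}, {d} × {73, 74}, {d, e} × {73}, {d, f} × {73}, {f} × {72, 73}, {f} × {73, 74}, {d} × {72, 73, 74}, {d, e, f} × {73}, {f} × {72, 73, 74}, {d, e} × {72, 73}, {d, f} × {72, 73}, {d, e} × {73, 74}, {d, f} × {73, 74}, {d, e} × {72, 73, 74}, {d, f} × {72, 73, 74}, {d, e, f} × {72, 73}, {d, e, f} × {73, 74}, {d, e, f} × {72, 73, 74}}; |τ_{X×Y}| = 70.

Enumerate products U × V with U ∈ τ_X, V ∈ τ_Y (deduplicated):
  ∅ × ∅ = {} (∅)
  {d} × {73} = {(d,73)}
  {f} × {73} = {(f,73)}
  {d} × {72, 73} = {(d,72), (d,73)}
  {d} × {73, 74} = {(d,73), (d,74)}
  {d, e} × {73} = {(d,73), (e,73)}
  {d, f} × {73} = {(d,73), (f,73)}
  {f} × {72, 73} = {(f,72), (f,73)}
  {f} × {73, 74} = {(f,73), (f,74)}
  {d} × {72, 73, 74} = {(d,72), (d,73), (d,74)}
  {d, e, f} × {73} = {(d,73), (e,73), (f,73)}
  {f} × {72, 73, 74} = {(f,72), (f,73), (f,74)}
  {d, e} × {72, 73} = {(d,72), (d,73), (e,72), (e,73)}
  {d, f} × {72, 73} = {(d,72), (d,73), (f,72), (f,73)}
  {d, e} × {73, 74} = {(d,73), (d,74), (e,73), (e,74)}
  {d, f} × {73, 74} = {(d,73), (d,74), (f,73), (f,74)}
  {d, e} × {72, 73, 74} = {(d,72), (d,73), (d,74), (e,72), (e,73), (e,74)}
  {d, f} × {72, 73, 74} = {(d,72), (d,73), (d,74), (f,72), (f,73), (f,74)}
  {d, e, f} × {72, 73} = {(d,72), (d,73), (e,72), (e,73), (f,72), (f,73)}
  {d, e, f} × {73, 74} = {(d,73), (d,74), (e,73), (e,74), (f,73), (f,74)}
  {d, e, f} × {72, 73, 74} = {(d,72), (d,73), (d,74), (e,72), (e,73), (e,74), (f,72), (f,73), (f,74)}
These 21 distinct sets form the basis B.
Close under arbitrary unions to get τ_{X×Y}; counting gives |τ_{X×Y}| = 70.


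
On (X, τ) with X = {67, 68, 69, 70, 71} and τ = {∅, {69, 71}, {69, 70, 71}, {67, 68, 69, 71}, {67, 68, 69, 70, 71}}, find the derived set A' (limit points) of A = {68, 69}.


A' = {67, 68, 70, 71}

For each x ∈ X, list the open sets U ∈ τ with x ∈ U, then check whether U ∩ (A ∖ {x}) ≠ ∅ for every such U.
  x = 67: opens ∋ x are {67, 68, 69, 71}, {67, 68, 69, 70, 71}; each meets A ∖ {67}, so x IS a limit point.
  x = 68: opens ∋ x are {67, 68, 69, 71}, {67, 68, 69, 70, 71}; each meets A ∖ {68}, so x IS a limit point.
  x = 69: open {69, 71} ∋ x has {69, 71} ∩ (A ∖ {69}) = ∅, so x is NOT a limit point.
  x = 70: opens ∋ x are {69, 70, 71}, {67, 68, 69, 70, 71}; each meets A ∖ {70}, so x IS a limit point.
  x = 71: opens ∋ x are {69, 71}, {69, 70, 71}, {67, 68, 69, 71}, {67, 68, 69, 70, 71}; each meets A ∖ {71}, so x IS a limit point.
Collecting: A' = {67, 68, 70, 71}.


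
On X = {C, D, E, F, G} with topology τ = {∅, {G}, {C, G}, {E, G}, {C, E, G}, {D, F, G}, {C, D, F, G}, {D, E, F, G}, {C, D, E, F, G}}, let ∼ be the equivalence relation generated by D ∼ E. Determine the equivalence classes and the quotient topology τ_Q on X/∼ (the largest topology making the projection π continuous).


X/∼ = {[C], [D=E], [F], [G]}; |τ_Q| = 5.

Equivalence classes: [C], [D=E], [F], [G].
Quotient map π: X → X/∼ sends C ↦ [C], D ↦ [D=E], E ↦ [D=E], F ↦ [F], G ↦ [G].
For each subset V ⊆ X/∼, compute π^{-1}(V) ⊆ X and check whether π^{-1}(V) ∈ τ. V is open in τ_Q iff π^{-1}(V) ∈ τ.
  V = {}: π^{-1}(V) = ∅ ∈ τ ✓.
  V = {[C]}: π^{-1}(V) = {C} ∉ τ ✗.
  V = {[D=E]}: π^{-1}(V) = {D, E} ∉ τ ✗.
  V = {[C], [D=E]}: π^{-1}(V) = {C, D, E} ∉ τ ✗.
  V = {[F]}: π^{-1}(V) = {F} ∉ τ ✗.
  V = {[C], [F]}: π^{-1}(V) = {C, F} ∉ τ ✗.
  V = {[D=E], [F]}: π^{-1}(V) = {D, E, F} ∉ τ ✗.
  V = {[C], [D=E], [F]}: π^{-1}(V) = {C, D, E, F} ∉ τ ✗.
  V = {[G]}: π^{-1}(V) = {G} ∈ τ ✓.
  V = {[C], [G]}: π^{-1}(V) = {C, G} ∈ τ ✓.
  V = {[D=E], [G]}: π^{-1}(V) = {D, E, G} ∉ τ ✗.
  V = {[C], [D=E], [G]}: π^{-1}(V) = {C, D, E, G} ∉ τ ✗.
  V = {[F], [G]}: π^{-1}(V) = {F, G} ∉ τ ✗.
  V = {[C], [F], [G]}: π^{-1}(V) = {C, F, G} ∉ τ ✗.
  V = {[D=E], [F], [G]}: π^{-1}(V) = {D, E, F, G} ∈ τ ✓.
  V = {[C], [D=E], [F], [G]}: π^{-1}(V) = {C, D, E, F, G} ∈ τ ✓.
Open sets in the quotient: τ_Q = {{}, {[G]}, {[C], [G]}, {[D=E], [F], [G]}, {[C], [D=E], [F], [G]}} (5 elements).


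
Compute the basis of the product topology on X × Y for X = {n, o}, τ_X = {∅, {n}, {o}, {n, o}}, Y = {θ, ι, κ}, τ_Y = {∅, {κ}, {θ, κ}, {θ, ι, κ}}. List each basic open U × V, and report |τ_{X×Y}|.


Basis B = {∅ × ∅, {n} × {κ}, {o} × {κ}, {n} × {θ, κ}, {n, o} × {κ}, {o} × {θ, κ}, {n} × {θ, ι, κ}, {o} × {θ, ι, κ}, {n, o} × {θ, κ}, {n, o} × {θ, ι, κ}}; |τ_{X×Y}| = 16.

Enumerate products U × V with U ∈ τ_X, V ∈ τ_Y (deduplicated):
  ∅ × ∅ = {} (∅)
  {n} × {κ} = {(n,κ)}
  {o} × {κ} = {(o,κ)}
  {n} × {θ, κ} = {(n,θ), (n,κ)}
  {n, o} × {κ} = {(n,κ), (o,κ)}
  {o} × {θ, κ} = {(o,θ), (o,κ)}
  {n} × {θ, ι, κ} = {(n,θ), (n,ι), (n,κ)}
  {o} × {θ, ι, κ} = {(o,θ), (o,ι), (o,κ)}
  {n, o} × {θ, κ} = {(n,θ), (n,κ), (o,θ), (o,κ)}
  {n, o} × {θ, ι, κ} = {(n,θ), (n,ι), (n,κ), (o,θ), (o,ι), (o,κ)}
These 10 distinct sets form the basis B.
Close under arbitrary unions to get τ_{X×Y}; counting gives |τ_{X×Y}| = 16.


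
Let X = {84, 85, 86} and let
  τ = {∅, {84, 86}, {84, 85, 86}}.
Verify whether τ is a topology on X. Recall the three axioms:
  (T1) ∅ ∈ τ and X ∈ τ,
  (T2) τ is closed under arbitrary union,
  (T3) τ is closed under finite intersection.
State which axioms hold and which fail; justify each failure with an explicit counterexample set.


τ IS a topology on X.

Axiom (T1): ∅ ∈ τ? Yes; X ∈ τ? Yes.
Axiom (T2/T3): check pairwise unions and intersections of members of τ.
All pairwise intersections and unions checked — each lies in τ. Therefore τ satisfies (T1), (T2), (T3): it IS a topology on X.


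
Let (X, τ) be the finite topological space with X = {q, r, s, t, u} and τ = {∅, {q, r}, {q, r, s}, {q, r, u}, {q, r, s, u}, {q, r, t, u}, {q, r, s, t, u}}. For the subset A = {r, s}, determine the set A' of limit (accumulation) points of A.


A' = {q, s, t, u}

For each x ∈ X, list the open sets U ∈ τ with x ∈ U, then check whether U ∩ (A ∖ {x}) ≠ ∅ for every such U.
  x = q: opens ∋ x are {q, r}, {q, r, s}, {q, r, u}, {q, r, s, u}, {q, r, t, u}, {q, r, s, t, u}; each meets A ∖ {q}, so x IS a limit point.
  x = r: open {q, r} ∋ x has {q, r} ∩ (A ∖ {r}) = ∅, so x is NOT a limit point.
  x = s: opens ∋ x are {q, r, s}, {q, r, s, u}, {q, r, s, t, u}; each meets A ∖ {s}, so x IS a limit point.
  x = t: opens ∋ x are {q, r, t, u}, {q, r, s, t, u}; each meets A ∖ {t}, so x IS a limit point.
  x = u: opens ∋ x are {q, r, u}, {q, r, s, u}, {q, r, t, u}, {q, r, s, t, u}; each meets A ∖ {u}, so x IS a limit point.
Collecting: A' = {q, s, t, u}.


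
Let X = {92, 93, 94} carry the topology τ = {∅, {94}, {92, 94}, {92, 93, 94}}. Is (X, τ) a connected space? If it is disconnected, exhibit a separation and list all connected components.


(X, τ) is connected.

Find clopen sets (U ∈ τ with X ∖ U ∈ τ):
  U = ∅, X ∖ U = {92, 93, 94} — both open, so U is clopen.
  U = {92, 93, 94}, X ∖ U = ∅ — both open, so U is clopen.
Only trivial clopens (∅ and X) exist, so (X, τ) is connected.
Compute connected components by grouping points that agree on all clopens:
  component: {92, 93, 94}


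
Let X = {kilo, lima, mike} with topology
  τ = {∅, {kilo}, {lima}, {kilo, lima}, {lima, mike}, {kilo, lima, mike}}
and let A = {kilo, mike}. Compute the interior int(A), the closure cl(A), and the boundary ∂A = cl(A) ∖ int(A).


int(A) = {kilo}, cl(A) = {kilo, mike}, ∂A = {mike}.

Closed sets in (X, τ) are complements of opens:
  closed(X, τ) = {∅, {kilo}, {mike}, {kilo, mike}, {lima, mike}, {kilo, lima, mike}}.
int(A) = ⋃ {U ∈ τ : U ⊆ A}. Opens contained in A: ∅, {kilo}.
Taking the union of these: int(A) = {kilo}.
cl(A) = ⋂ {C closed : A ⊆ C}. Closed sets containing A: {kilo, mike}, {kilo, lima, mike}.
Intersecting these: cl(A) = {kilo, mike}.
∂A = cl(A) ∖ int(A) = {kilo, mike} ∖ {kilo} = {mike}.


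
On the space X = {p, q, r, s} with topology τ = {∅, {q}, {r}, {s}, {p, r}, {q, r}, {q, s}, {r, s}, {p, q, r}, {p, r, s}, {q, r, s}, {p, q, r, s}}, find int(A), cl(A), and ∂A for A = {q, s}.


int(A) = {q, s}, cl(A) = {q, s}, ∂A = ∅.

Closed sets in (X, τ) are complements of opens:
  closed(X, τ) = {∅, {p}, {q}, {s}, {p, q}, {p, r}, {p, s}, {q, s}, {p, q, r}, {p, q, s}, {p, r, s}, {p, q, r, s}}.
int(A) = ⋃ {U ∈ τ : U ⊆ A}. Opens contained in A: ∅, {q}, {s}, {q, s}.
Taking the union of these: int(A) = {q, s}.
cl(A) = ⋂ {C closed : A ⊆ C}. Closed sets containing A: {q, s}, {p, q, s}, {p, q, r, s}.
Intersecting these: cl(A) = {q, s}.
∂A = cl(A) ∖ int(A) = {q, s} ∖ {q, s} = ∅.


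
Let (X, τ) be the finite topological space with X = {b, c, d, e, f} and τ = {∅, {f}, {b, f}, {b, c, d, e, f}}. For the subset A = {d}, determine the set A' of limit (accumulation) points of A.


A' = {c, e}

For each x ∈ X, list the open sets U ∈ τ with x ∈ U, then check whether U ∩ (A ∖ {x}) ≠ ∅ for every such U.
  x = b: open {b, f} ∋ x has {b, f} ∩ (A ∖ {b}) = ∅, so x is NOT a limit point.
  x = c: opens ∋ x are {b, c, d, e, f}; each meets A ∖ {c}, so x IS a limit point.
  x = d: open {b, c, d, e, f} ∋ x has {b, c, d, e, f} ∩ (A ∖ {d}) = ∅, so x is NOT a limit point.
  x = e: opens ∋ x are {b, c, d, e, f}; each meets A ∖ {e}, so x IS a limit point.
  x = f: open {f} ∋ x has {f} ∩ (A ∖ {f}) = ∅, so x is NOT a limit point.
Collecting: A' = {c, e}.


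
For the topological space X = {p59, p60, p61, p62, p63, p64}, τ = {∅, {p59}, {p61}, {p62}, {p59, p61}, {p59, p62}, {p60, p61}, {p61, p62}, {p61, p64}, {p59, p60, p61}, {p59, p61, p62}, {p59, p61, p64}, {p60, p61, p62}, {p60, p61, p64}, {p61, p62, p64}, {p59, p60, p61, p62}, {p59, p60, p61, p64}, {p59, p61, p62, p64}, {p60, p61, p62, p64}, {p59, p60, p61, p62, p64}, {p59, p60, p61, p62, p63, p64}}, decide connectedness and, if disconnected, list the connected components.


(X, τ) is connected.

Find clopen sets (U ∈ τ with X ∖ U ∈ τ):
  U = ∅, X ∖ U = {p59, p60, p61, p62, p63, p64} — both open, so U is clopen.
  U = {p59, p60, p61, p62, p63, p64}, X ∖ U = ∅ — both open, so U is clopen.
Only trivial clopens (∅ and X) exist, so (X, τ) is connected.
Compute connected components by grouping points that agree on all clopens:
  component: {p59, p60, p61, p62, p63, p64}


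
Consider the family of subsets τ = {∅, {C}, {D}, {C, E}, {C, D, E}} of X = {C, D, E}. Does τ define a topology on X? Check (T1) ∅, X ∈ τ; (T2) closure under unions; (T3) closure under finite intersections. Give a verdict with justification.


τ is NOT a topology on X.

Axiom (T1): ∅ ∈ τ? Yes; X ∈ τ? Yes.
Axiom (T2/T3): check pairwise unions and intersections of members of τ.
Counterexample for (T2): {C} ∪ {D} = {C, D} ∉ τ. Therefore τ is NOT a topology.


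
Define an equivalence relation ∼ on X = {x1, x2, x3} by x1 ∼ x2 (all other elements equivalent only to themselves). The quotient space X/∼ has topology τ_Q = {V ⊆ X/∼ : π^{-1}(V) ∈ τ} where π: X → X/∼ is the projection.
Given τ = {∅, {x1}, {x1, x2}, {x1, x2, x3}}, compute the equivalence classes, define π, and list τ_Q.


X/∼ = {[x1=x2], [x3]}; |τ_Q| = 3.

Equivalence classes: [x1=x2], [x3].
Quotient map π: X → X/∼ sends x1 ↦ [x1=x2], x2 ↦ [x1=x2], x3 ↦ [x3].
For each subset V ⊆ X/∼, compute π^{-1}(V) ⊆ X and check whether π^{-1}(V) ∈ τ. V is open in τ_Q iff π^{-1}(V) ∈ τ.
  V = {}: π^{-1}(V) = ∅ ∈ τ ✓.
  V = {[x1=x2]}: π^{-1}(V) = {x1, x2} ∈ τ ✓.
  V = {[x3]}: π^{-1}(V) = {x3} ∉ τ ✗.
  V = {[x1=x2], [x3]}: π^{-1}(V) = {x1, x2, x3} ∈ τ ✓.
Open sets in the quotient: τ_Q = {{}, {[x1=x2]}, {[x1=x2], [x3]}} (3 elements).


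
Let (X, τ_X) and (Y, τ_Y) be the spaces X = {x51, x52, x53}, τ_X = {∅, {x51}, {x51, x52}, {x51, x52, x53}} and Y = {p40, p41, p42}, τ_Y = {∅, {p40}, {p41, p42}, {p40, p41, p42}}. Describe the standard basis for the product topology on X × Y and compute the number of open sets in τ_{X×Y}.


Basis B = {∅ × ∅, {x51} × {p40}, {x51, x52} × {p40}, {x51} × {p41, p42}, {x51} × {p40, p41, p42}, {x51, x52, x53} × {p40}, {x51, x52} × {p41, p42}, {x51, x52} × {p40, p41, p42}, {x51, x52, x53} × {p41, p42}, {x51, x52, x53} × {p40, p41, p42}}; |τ_{X×Y}| = 16.

Enumerate products U × V with U ∈ τ_X, V ∈ τ_Y (deduplicated):
  ∅ × ∅ = {} (∅)
  {x51} × {p40} = {(x51,p40)}
  {x51, x52} × {p40} = {(x51,p40), (x52,p40)}
  {x51} × {p41, p42} = {(x51,p41), (x51,p42)}
  {x51} × {p40, p41, p42} = {(x51,p40), (x51,p41), (x51,p42)}
  {x51, x52, x53} × {p40} = {(x51,p40), (x52,p40), (x53,p40)}
  {x51, x52} × {p41, p42} = {(x51,p41), (x51,p42), (x52,p41), (x52,p42)}
  {x51, x52} × {p40, p41, p42} = {(x51,p40), (x51,p41), (x51,p42), (x52,p40), (x52,p41), (x52,p42)}
  {x51, x52, x53} × {p41, p42} = {(x51,p41), (x51,p42), (x52,p41), (x52,p42), (x53,p41), (x53,p42)}
  {x51, x52, x53} × {p40, p41, p42} = {(x51,p40), (x51,p41), (x51,p42), (x52,p40), (x52,p41), (x52,p42), (x53,p40), (x53,p41), (x53,p42)}
These 10 distinct sets form the basis B.
Close under arbitrary unions to get τ_{X×Y}; counting gives |τ_{X×Y}| = 16.


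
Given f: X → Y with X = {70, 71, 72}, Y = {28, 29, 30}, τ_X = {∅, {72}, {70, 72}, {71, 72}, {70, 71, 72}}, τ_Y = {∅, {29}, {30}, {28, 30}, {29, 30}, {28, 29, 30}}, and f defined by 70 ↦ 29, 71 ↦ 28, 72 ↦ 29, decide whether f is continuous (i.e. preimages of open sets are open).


f is NOT continuous.

Compute f^{-1}(U) for each U ∈ τ_Y:
  U = ∅: f^{-1}(U) = ∅ ∈ τ_X ✓.
  U = {29}: f^{-1}(U) = {70, 72} ∈ τ_X ✓.
  U = {30}: f^{-1}(U) = ∅ ∈ τ_X ✓.
  U = {28, 30}: f^{-1}(U) = {71} ∉ τ_X ✗.
  U = {29, 30}: f^{-1}(U) = {70, 72} ∈ τ_X ✓.
  U = {28, 29, 30}: f^{-1}(U) = {70, 71, 72} ∈ τ_X ✓.
Found U = {28, 30} with f^{-1}(U) = {71} not in τ_X. Therefore f is NOT continuous.


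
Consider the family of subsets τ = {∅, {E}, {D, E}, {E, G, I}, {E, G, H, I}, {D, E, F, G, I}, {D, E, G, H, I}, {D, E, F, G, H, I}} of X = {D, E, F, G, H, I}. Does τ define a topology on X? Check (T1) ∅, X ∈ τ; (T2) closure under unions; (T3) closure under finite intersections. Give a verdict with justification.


τ is NOT a topology on X.

Axiom (T1): ∅ ∈ τ? Yes; X ∈ τ? Yes.
Axiom (T2/T3): check pairwise unions and intersections of members of τ.
Counterexample for (T2): {D, E} ∪ {E, G, I} = {D, E, G, I} ∉ τ. Therefore τ is NOT a topology.


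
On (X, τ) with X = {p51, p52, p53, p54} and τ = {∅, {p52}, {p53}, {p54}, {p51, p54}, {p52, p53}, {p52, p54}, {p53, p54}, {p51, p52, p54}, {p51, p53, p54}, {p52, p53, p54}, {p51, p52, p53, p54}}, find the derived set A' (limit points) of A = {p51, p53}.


A' = ∅

For each x ∈ X, list the open sets U ∈ τ with x ∈ U, then check whether U ∩ (A ∖ {x}) ≠ ∅ for every such U.
  x = p51: open {p51, p54} ∋ x has {p51, p54} ∩ (A ∖ {p51}) = ∅, so x is NOT a limit point.
  x = p52: open {p52} ∋ x has {p52} ∩ (A ∖ {p52}) = ∅, so x is NOT a limit point.
  x = p53: open {p53} ∋ x has {p53} ∩ (A ∖ {p53}) = ∅, so x is NOT a limit point.
  x = p54: open {p54} ∋ x has {p54} ∩ (A ∖ {p54}) = ∅, so x is NOT a limit point.
Collecting: A' = ∅.


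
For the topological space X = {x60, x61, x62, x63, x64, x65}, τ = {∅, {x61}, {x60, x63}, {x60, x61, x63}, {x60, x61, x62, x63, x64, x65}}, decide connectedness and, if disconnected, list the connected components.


(X, τ) is connected.

Find clopen sets (U ∈ τ with X ∖ U ∈ τ):
  U = ∅, X ∖ U = {x60, x61, x62, x63, x64, x65} — both open, so U is clopen.
  U = {x60, x61, x62, x63, x64, x65}, X ∖ U = ∅ — both open, so U is clopen.
Only trivial clopens (∅ and X) exist, so (X, τ) is connected.
Compute connected components by grouping points that agree on all clopens:
  component: {x60, x61, x62, x63, x64, x65}


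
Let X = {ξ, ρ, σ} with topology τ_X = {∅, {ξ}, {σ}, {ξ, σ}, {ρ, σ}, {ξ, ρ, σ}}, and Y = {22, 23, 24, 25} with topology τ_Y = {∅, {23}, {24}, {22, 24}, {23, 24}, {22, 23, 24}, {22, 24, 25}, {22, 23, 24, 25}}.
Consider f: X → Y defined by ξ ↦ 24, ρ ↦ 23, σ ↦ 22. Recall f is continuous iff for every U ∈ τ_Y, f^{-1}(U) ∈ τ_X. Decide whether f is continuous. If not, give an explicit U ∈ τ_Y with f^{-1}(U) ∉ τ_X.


f is NOT continuous.

Compute f^{-1}(U) for each U ∈ τ_Y:
  U = ∅: f^{-1}(U) = ∅ ∈ τ_X ✓.
  U = {23}: f^{-1}(U) = {ρ} ∉ τ_X ✗.
  U = {24}: f^{-1}(U) = {ξ} ∈ τ_X ✓.
  U = {22, 24}: f^{-1}(U) = {ξ, σ} ∈ τ_X ✓.
  U = {23, 24}: f^{-1}(U) = {ξ, ρ} ∉ τ_X ✗.
  U = {22, 23, 24}: f^{-1}(U) = {ξ, ρ, σ} ∈ τ_X ✓.
  U = {22, 24, 25}: f^{-1}(U) = {ξ, σ} ∈ τ_X ✓.
  U = {22, 23, 24, 25}: f^{-1}(U) = {ξ, ρ, σ} ∈ τ_X ✓.
Found U = {23} with f^{-1}(U) = {ρ} not in τ_X. Therefore f is NOT continuous.


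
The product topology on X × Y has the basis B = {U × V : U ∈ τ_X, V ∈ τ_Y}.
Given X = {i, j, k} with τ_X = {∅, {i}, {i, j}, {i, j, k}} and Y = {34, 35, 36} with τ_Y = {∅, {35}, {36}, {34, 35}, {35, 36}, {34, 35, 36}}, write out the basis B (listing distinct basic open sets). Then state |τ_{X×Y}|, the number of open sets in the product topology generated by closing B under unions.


Basis B = {∅ × ∅, {i} × {35}, {i} × {36}, {i} × {34, 35}, {i} × {35, 36}, {i, j} × {35}, {i, j} × {36}, {i} × {34, 35, 36}, {i, j, k} × {35}, {i, j, k} × {36}, {i, j} × {34, 35}, {i, j} × {35, 36}, {i, j} × {34, 35, 36}, {i, j, k} × {34, 35}, {i, j, k} × {35, 36}, {i, j, k} × {34, 35, 36}}; |τ_{X×Y}| = 40.

Enumerate products U × V with U ∈ τ_X, V ∈ τ_Y (deduplicated):
  ∅ × ∅ = {} (∅)
  {i} × {35} = {(i,35)}
  {i} × {36} = {(i,36)}
  {i} × {34, 35} = {(i,34), (i,35)}
  {i} × {35, 36} = {(i,35), (i,36)}
  {i, j} × {35} = {(i,35), (j,35)}
  {i, j} × {36} = {(i,36), (j,36)}
  {i} × {34, 35, 36} = {(i,34), (i,35), (i,36)}
  {i, j, k} × {35} = {(i,35), (j,35), (k,35)}
  {i, j, k} × {36} = {(i,36), (j,36), (k,36)}
  {i, j} × {34, 35} = {(i,34), (i,35), (j,34), (j,35)}
  {i, j} × {35, 36} = {(i,35), (i,36), (j,35), (j,36)}
  {i, j} × {34, 35, 36} = {(i,34), (i,35), (i,36), (j,34), (j,35), (j,36)}
  {i, j, k} × {34, 35} = {(i,34), (i,35), (j,34), (j,35), (k,34), (k,35)}
  {i, j, k} × {35, 36} = {(i,35), (i,36), (j,35), (j,36), (k,35), (k,36)}
  {i, j, k} × {34, 35, 36} = {(i,34), (i,35), (i,36), (j,34), (j,35), (j,36), (k,34), (k,35), (k,36)}
These 16 distinct sets form the basis B.
Close under arbitrary unions to get τ_{X×Y}; counting gives |τ_{X×Y}| = 40.


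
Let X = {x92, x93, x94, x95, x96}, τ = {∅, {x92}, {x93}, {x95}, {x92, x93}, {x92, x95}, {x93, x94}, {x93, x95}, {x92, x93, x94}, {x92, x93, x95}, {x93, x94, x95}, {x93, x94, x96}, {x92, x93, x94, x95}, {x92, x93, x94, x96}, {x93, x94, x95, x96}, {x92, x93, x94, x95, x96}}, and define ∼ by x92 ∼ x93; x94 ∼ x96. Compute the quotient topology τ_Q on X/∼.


X/∼ = {[x92=x93], [x94=x96], [x95]}; |τ_Q| = 6.

Equivalence classes: [x92=x93], [x94=x96], [x95].
Quotient map π: X → X/∼ sends x92 ↦ [x92=x93], x93 ↦ [x92=x93], x94 ↦ [x94=x96], x95 ↦ [x95], x96 ↦ [x94=x96].
For each subset V ⊆ X/∼, compute π^{-1}(V) ⊆ X and check whether π^{-1}(V) ∈ τ. V is open in τ_Q iff π^{-1}(V) ∈ τ.
  V = {}: π^{-1}(V) = ∅ ∈ τ ✓.
  V = {[x92=x93]}: π^{-1}(V) = {x92, x93} ∈ τ ✓.
  V = {[x94=x96]}: π^{-1}(V) = {x94, x96} ∉ τ ✗.
  V = {[x92=x93], [x94=x96]}: π^{-1}(V) = {x92, x93, x94, x96} ∈ τ ✓.
  V = {[x95]}: π^{-1}(V) = {x95} ∈ τ ✓.
  V = {[x92=x93], [x95]}: π^{-1}(V) = {x92, x93, x95} ∈ τ ✓.
  V = {[x94=x96], [x95]}: π^{-1}(V) = {x94, x95, x96} ∉ τ ✗.
  V = {[x92=x93], [x94=x96], [x95]}: π^{-1}(V) = {x92, x93, x94, x95, x96} ∈ τ ✓.
Open sets in the quotient: τ_Q = {{}, {[x92=x93]}, {[x92=x93], [x94=x96]}, {[x95]}, {[x92=x93], [x95]}, {[x92=x93], [x94=x96], [x95]}} (6 elements).


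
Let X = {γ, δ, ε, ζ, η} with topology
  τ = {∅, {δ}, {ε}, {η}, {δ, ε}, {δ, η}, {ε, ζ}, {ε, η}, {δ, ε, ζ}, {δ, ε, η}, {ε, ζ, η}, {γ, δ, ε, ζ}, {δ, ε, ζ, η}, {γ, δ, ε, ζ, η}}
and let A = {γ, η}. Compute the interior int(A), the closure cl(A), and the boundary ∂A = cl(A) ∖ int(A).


int(A) = {η}, cl(A) = {γ, η}, ∂A = {γ}.

Closed sets in (X, τ) are complements of opens:
  closed(X, τ) = {∅, {γ}, {η}, {γ, δ}, {γ, ζ}, {γ, η}, {γ, δ, ζ}, {γ, δ, η}, {γ, ε, ζ}, {γ, ζ, η}, {γ, δ, ε, ζ}, {γ, δ, ζ, η}, {γ, ε, ζ, η}, {γ, δ, ε, ζ, η}}.
int(A) = ⋃ {U ∈ τ : U ⊆ A}. Opens contained in A: ∅, {η}.
Taking the union of these: int(A) = {η}.
cl(A) = ⋂ {C closed : A ⊆ C}. Closed sets containing A: {γ, η}, {γ, δ, η}, {γ, ζ, η}, {γ, δ, ζ, η}, {γ, ε, ζ, η}, {γ, δ, ε, ζ, η}.
Intersecting these: cl(A) = {γ, η}.
∂A = cl(A) ∖ int(A) = {γ, η} ∖ {η} = {γ}.


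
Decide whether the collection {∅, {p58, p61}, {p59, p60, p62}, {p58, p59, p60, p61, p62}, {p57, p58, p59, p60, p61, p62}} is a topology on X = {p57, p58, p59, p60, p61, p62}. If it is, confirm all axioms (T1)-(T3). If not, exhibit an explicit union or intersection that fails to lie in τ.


τ IS a topology on X.

Axiom (T1): ∅ ∈ τ? Yes; X ∈ τ? Yes.
Axiom (T2/T3): check pairwise unions and intersections of members of τ.
All pairwise intersections and unions checked — each lies in τ. Therefore τ satisfies (T1), (T2), (T3): it IS a topology on X.


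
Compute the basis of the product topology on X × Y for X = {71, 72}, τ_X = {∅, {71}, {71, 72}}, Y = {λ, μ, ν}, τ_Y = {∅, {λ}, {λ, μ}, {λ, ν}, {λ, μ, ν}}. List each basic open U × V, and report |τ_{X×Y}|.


Basis B = {∅ × ∅, {71} × {λ}, {71} × {λ, μ}, {71} × {λ, ν}, {71, 72} × {λ}, {71} × {λ, μ, ν}, {71, 72} × {λ, μ}, {71, 72} × {λ, ν}, {71, 72} × {λ, μ, ν}}; |τ_{X×Y}| = 14.

Enumerate products U × V with U ∈ τ_X, V ∈ τ_Y (deduplicated):
  ∅ × ∅ = {} (∅)
  {71} × {λ} = {(71,λ)}
  {71} × {λ, μ} = {(71,λ), (71,μ)}
  {71} × {λ, ν} = {(71,λ), (71,ν)}
  {71, 72} × {λ} = {(71,λ), (72,λ)}
  {71} × {λ, μ, ν} = {(71,λ), (71,μ), (71,ν)}
  {71, 72} × {λ, μ} = {(71,λ), (71,μ), (72,λ), (72,μ)}
  {71, 72} × {λ, ν} = {(71,λ), (71,ν), (72,λ), (72,ν)}
  {71, 72} × {λ, μ, ν} = {(71,λ), (71,μ), (71,ν), (72,λ), (72,μ), (72,ν)}
These 9 distinct sets form the basis B.
Close under arbitrary unions to get τ_{X×Y}; counting gives |τ_{X×Y}| = 14.


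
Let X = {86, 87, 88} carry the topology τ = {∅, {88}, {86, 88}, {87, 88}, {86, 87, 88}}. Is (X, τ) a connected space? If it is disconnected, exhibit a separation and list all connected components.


(X, τ) is connected.

Find clopen sets (U ∈ τ with X ∖ U ∈ τ):
  U = ∅, X ∖ U = {86, 87, 88} — both open, so U is clopen.
  U = {86, 87, 88}, X ∖ U = ∅ — both open, so U is clopen.
Only trivial clopens (∅ and X) exist, so (X, τ) is connected.
Compute connected components by grouping points that agree on all clopens:
  component: {86, 87, 88}


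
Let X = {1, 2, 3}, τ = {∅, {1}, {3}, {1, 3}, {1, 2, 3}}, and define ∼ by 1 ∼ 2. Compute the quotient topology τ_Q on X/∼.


X/∼ = {[1=2], [3]}; |τ_Q| = 3.

Equivalence classes: [1=2], [3].
Quotient map π: X → X/∼ sends 1 ↦ [1=2], 2 ↦ [1=2], 3 ↦ [3].
For each subset V ⊆ X/∼, compute π^{-1}(V) ⊆ X and check whether π^{-1}(V) ∈ τ. V is open in τ_Q iff π^{-1}(V) ∈ τ.
  V = {}: π^{-1}(V) = ∅ ∈ τ ✓.
  V = {[1=2]}: π^{-1}(V) = {1, 2} ∉ τ ✗.
  V = {[3]}: π^{-1}(V) = {3} ∈ τ ✓.
  V = {[1=2], [3]}: π^{-1}(V) = {1, 2, 3} ∈ τ ✓.
Open sets in the quotient: τ_Q = {{}, {[3]}, {[1=2], [3]}} (3 elements).
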